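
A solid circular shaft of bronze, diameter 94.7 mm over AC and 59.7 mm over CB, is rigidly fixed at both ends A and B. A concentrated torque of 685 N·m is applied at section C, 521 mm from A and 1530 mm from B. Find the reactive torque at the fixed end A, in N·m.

650 N·m

Compatibility: T_A·a/J_AC = T_B·b/J_CB with T_A + T_B = T₀.
J_AC = 7.90×10^-6 m⁴, J_CB = 1.25×10^-6 m⁴, so T_A = T₀·(J_AC/a)/((J_AC/a)+(J_CB/b)) = 650.0 N·m, T_B = 34.96 N·m.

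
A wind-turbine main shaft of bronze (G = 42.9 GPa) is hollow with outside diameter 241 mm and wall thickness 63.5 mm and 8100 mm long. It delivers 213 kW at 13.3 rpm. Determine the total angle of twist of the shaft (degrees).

5.26°

ω = 2π·13.3/60 = 1.393 rad/s, so T = P/ω = 213×10³ / 1.393 = 152900 N·m.
J = π(d_o⁴ − d_i⁴)/32 = π(0.241⁴ − 0.114⁴)/32 = 3.146×10^-4 m⁴.
θ = T·L/(G·J) = 152900 × 8.10 / (42.9×10⁹ × 3.146×10^-4) = 0.09178 rad.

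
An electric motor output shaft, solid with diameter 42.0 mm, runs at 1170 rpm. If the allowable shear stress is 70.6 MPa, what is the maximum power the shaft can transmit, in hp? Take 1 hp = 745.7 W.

169 hp

J = πd⁴/32 = π(0.0420)⁴/32 = 3.055×10^-7 m⁴.
T_max = τ_allow·J/r = 7.06×10^7 × 3.055×10^-7 / 0.0210 = 1027 N·m.
ω = 2π·1170/60 = 122.5 rad/s, so P_max = T_max·ω = 1.258×10^5 W.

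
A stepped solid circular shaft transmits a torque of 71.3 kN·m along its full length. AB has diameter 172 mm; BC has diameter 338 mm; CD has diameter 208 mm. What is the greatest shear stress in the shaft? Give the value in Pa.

Under the same torque, τ_max = 16T/(πd³) is largest where d is smallest — segment AB (d = 172 mm).
τ_max = 16·71300/(π·(0.172)³) = 7.136×10^7 Pa.

7.14e7 Pa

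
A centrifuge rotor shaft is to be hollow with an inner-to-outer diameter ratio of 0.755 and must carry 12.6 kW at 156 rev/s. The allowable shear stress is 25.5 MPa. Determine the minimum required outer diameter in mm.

ω = 2π·156 = 980.2 rad/s, so T = P/ω = 12.6×10³ / 980.2 = 12.85 N·m.
For a hollow shaft with d_i/d_o = 0.755: τ_max = 16T/(π d_o³ (1−k⁴)), so d_o = [16T/(π τ_allow (1−k⁴))]^(1/3) = [16·12.85/(π·2.55×10^7·0.6751)]^(1/3) = 0.01561 m.

15.6 mm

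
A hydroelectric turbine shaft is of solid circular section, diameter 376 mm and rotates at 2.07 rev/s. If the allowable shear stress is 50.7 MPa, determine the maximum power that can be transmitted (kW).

J = πd⁴/32 = π(0.376)⁴/32 = 1.962×10^-3 m⁴.
T_max = τ_allow·J/r = 5.07×10^7 × 1.962×10^-3 / 0.188 = 529200 N·m.
ω = 2π·2.07 = 13.01 rad/s, so P_max = T_max·ω = 6.883×10^6 W.

6880 kW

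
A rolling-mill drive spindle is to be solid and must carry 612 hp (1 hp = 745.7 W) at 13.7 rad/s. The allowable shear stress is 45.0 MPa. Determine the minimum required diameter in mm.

ω = 13.7 rad/s, so T = P/ω = 612×745.7 / 13.70 = 33310 N·m.
For a solid shaft τ_max = 16T/(πd³), so d = (16T/(π τ_allow))^(1/3) = (16·33310/(π·4.50×10^7))^(1/3) = 0.1556 m.

156 mm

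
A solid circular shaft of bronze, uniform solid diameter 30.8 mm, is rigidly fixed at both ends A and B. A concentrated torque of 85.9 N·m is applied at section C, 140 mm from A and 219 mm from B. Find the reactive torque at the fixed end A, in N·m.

With uniform GJ and both ends fixed, compatibility θ_AC = θ_CB gives T_A·a = T_B·b, together with T_A + T_B = T₀.
T_A = T₀·b/(a+b) = 85.90·219/359.0 = 52.40 N·m; T_B = 33.50 N·m.

52.4 N·m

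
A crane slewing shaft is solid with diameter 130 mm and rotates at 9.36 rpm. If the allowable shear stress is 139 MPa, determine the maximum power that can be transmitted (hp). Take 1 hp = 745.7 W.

78.8 hp

J = πd⁴/32 = π(0.130)⁴/32 = 2.804×10^-5 m⁴.
T_max = τ_allow·J/r = 1.39×10^8 × 2.804×10^-5 / 0.0650 = 59960 N·m.
ω = 2π·9.36/60 = 0.9802 rad/s, so P_max = T_max·ω = 5.877×10^4 W.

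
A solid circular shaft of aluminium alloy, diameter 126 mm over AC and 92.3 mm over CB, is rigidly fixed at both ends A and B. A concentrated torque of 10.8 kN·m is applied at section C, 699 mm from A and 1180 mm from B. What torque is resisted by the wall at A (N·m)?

Compatibility: T_A·a/J_AC = T_B·b/J_CB with T_A + T_B = T₀.
J_AC = 2.47×10^-5 m⁴, J_CB = 7.13×10^-6 m⁴, so T_A = T₀·(J_AC/a)/((J_AC/a)+(J_CB/b)) = 9226 N·m, T_B = 1574 N·m.

9230 N·m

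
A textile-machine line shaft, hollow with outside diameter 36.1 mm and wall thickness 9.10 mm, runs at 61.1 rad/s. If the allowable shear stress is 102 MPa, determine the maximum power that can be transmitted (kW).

54.1 kW

J = π(d_o⁴ − d_i⁴)/32 = π(0.0361⁴ − 0.0179⁴)/32 = 1.567×10^-7 m⁴.
T_max = τ_allow·J/r = 1.02×10^8 × 1.567×10^-7 / 0.0181 = 885.3 N·m.
ω = 61.1 rad/s, so P_max = T_max·ω = 5.409×10^4 W.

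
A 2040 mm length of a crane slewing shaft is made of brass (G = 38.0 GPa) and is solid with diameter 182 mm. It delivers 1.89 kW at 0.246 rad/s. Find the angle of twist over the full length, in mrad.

3.83 mrad

ω = 0.246 rad/s, so T = P/ω = 1.89×10³ / 0.2460 = 7683 N·m.
J = πd⁴/32 = π(0.182)⁴/32 = 1.077×10^-4 m⁴.
θ = T·L/(G·J) = 7683 × 2.04 / (38.0×10⁹ × 1.077×10^-4) = 3.829×10^-3 rad.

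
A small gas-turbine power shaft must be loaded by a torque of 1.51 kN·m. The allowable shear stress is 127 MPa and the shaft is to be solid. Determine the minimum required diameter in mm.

For a solid shaft τ_max = 16T/(πd³), so d = (16T/(π τ_allow))^(1/3) = (16·1510/(π·1.27×10^8))^(1/3) = 0.03927 m.

39.3 mm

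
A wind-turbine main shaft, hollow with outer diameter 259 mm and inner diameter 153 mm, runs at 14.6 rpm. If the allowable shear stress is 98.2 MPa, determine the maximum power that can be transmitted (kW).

J = π(d_o⁴ − d_i⁴)/32 = π(0.259⁴ − 0.153⁴)/32 = 3.880×10^-4 m⁴.
T_max = τ_allow·J/r = 9.82×10^7 × 3.880×10^-4 / 0.130 = 294200 N·m.
ω = 2π·14.6/60 = 1.529 rad/s, so P_max = T_max·ω = 4.498×10^5 W.

450 kW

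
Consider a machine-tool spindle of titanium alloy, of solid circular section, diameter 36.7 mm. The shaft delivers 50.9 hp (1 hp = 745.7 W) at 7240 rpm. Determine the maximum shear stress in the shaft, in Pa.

ω = 2π·7240/60 = 758.2 rad/s, so T = P/ω = 50.9×745.7 / 758.2 = 50.06 N·m.
J = πd⁴/32 = π(0.0367)⁴/32 = 1.781×10^-7 m⁴.
τ_max = T·r/J = 50.06 × 0.0184 / 1.781×10^-7 = 5.158×10^6 Pa.

5.16e6 Pa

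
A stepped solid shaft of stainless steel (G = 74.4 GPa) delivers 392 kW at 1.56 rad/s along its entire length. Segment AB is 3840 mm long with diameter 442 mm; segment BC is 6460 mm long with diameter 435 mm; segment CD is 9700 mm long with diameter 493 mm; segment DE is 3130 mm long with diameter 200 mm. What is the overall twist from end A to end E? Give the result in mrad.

ω = 1.56 rad/s, so T = P/ω = 392×10³ / 1.560 = 251300 N·m.
J_AB = π(0.442)⁴/32 = 3.75×10^-3 m⁴; J_BC = π(0.435)⁴/32 = 3.52×10^-3 m⁴; J_CD = π(0.493)⁴/32 = 5.80×10^-3 m⁴; J_DE = π(0.200)⁴/32 = 1.57×10^-4 m⁴.
θ = (T/G)·Σ L_i/J_i = (251300/74.4×10⁹)·(3.84/3.75×10^-3 + 6.46/3.52×10^-3 + 9.70/5.80×10^-3 + 3.13/1.57×10^-4) = 0.08262 rad.

82.6 mrad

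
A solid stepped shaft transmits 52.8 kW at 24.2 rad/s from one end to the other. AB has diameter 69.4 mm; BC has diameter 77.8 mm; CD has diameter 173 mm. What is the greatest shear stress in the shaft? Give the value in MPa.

ω = 24.2 rad/s, so T = P/ω = 52.8×10³ / 24.20 = 2182 N·m.
Under the same torque, τ_max = 16T/(πd³) is largest where d is smallest — segment AB (d = 69.4 mm).
τ_max = 16·2182/(π·(0.0694)³) = 3.324×10^7 Pa.

33.2 MPa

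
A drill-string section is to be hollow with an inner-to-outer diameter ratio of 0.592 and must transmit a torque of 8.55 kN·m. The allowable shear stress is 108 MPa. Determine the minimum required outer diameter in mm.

For a hollow shaft with d_i/d_o = 0.592: τ_max = 16T/(π d_o³ (1−k⁴)), so d_o = [16T/(π τ_allow (1−k⁴))]^(1/3) = [16·8550/(π·1.08×10^8·0.8772)]^(1/3) = 0.07717 m.

77.2 mm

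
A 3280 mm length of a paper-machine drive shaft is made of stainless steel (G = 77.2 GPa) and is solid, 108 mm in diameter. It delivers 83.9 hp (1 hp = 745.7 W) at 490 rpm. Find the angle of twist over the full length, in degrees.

0.222°

ω = 2π·490/60 = 51.31 rad/s, so T = P/ω = 83.9×745.7 / 51.31 = 1219 N·m.
J = πd⁴/32 = π(0.108)⁴/32 = 1.336×10^-5 m⁴.
θ = T·L/(G·J) = 1219 × 3.28 / (77.2×10⁹ × 1.336×10^-5) = 3.878×10^-3 rad.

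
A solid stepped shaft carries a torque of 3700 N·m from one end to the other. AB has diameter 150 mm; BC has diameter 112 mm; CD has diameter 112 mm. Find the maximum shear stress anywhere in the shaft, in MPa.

Under the same torque, τ_max = 16T/(πd³) is largest where d is smallest — segment BC (d = 112 mm).
τ_max = 16·3700/(π·(0.112)³) = 1.341×10^7 Pa.

13.4 MPa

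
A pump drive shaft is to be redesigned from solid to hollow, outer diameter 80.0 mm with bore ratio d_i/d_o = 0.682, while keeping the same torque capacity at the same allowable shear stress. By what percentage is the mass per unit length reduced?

Equal τ_max and T ⇒ the solid shaft needs d_s³ = d_o³(1−k⁴), so d_s = 80.0·(1−0.682⁴)^(1/3) = 73.76 mm.
Area ratio A_h/A_s = d_o²(1−k²)/d_s² = (1−k²)/(1−k⁴)^(2/3) = 0.6293.
Mass saving = 1 − 0.6293 = 37.1 %.

37.1 %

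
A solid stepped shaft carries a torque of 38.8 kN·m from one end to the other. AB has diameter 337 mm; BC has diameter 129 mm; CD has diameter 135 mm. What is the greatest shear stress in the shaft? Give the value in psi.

13400 psi

Under the same torque, τ_max = 16T/(πd³) is largest where d is smallest — segment BC (d = 129 mm).
τ_max = 16·38800/(π·(0.129)³) = 9.205×10^7 Pa.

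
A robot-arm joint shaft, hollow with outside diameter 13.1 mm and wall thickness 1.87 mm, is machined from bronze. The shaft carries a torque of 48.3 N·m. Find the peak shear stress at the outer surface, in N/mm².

J = π(d_o⁴ − d_i⁴)/32 = π(0.0131⁴ − 0.00936⁴)/32 = 2.138×10^-9 m⁴.
τ_max = T·r/J = 48.30 × 0.00655 / 2.138×10^-9 = 1.480×10^8 Pa.

148 N/mm²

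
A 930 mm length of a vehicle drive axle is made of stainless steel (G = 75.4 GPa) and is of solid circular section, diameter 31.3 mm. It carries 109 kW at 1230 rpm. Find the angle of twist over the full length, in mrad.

111 mrad

ω = 2π·1230/60 = 128.8 rad/s, so T = P/ω = 109×10³ / 128.8 = 846.2 N·m.
J = πd⁴/32 = π(0.0313)⁴/32 = 9.423×10^-8 m⁴.
θ = T·L/(G·J) = 846.2 × 0.930 / (75.4×10⁹ × 9.423×10^-8) = 0.1108 rad.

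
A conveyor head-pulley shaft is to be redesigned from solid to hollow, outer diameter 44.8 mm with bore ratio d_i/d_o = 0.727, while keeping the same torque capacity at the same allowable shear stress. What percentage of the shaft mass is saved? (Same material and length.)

41.3 %

Equal τ_max and T ⇒ the solid shaft needs d_s³ = d_o³(1−k⁴), so d_s = 44.8·(1−0.727⁴)^(1/3) = 40.17 mm.
Area ratio A_h/A_s = d_o²(1−k²)/d_s² = (1−k²)/(1−k⁴)^(2/3) = 0.5865.
Mass saving = 1 − 0.5865 = 41.3 %.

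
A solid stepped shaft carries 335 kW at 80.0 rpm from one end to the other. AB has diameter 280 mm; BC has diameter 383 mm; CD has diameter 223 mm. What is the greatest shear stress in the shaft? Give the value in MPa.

18.4 MPa

ω = 2π·80.0/60 = 8.378 rad/s, so T = P/ω = 335×10³ / 8.378 = 39990 N·m.
Under the same torque, τ_max = 16T/(πd³) is largest where d is smallest — segment CD (d = 223 mm).
τ_max = 16·39990/(π·(0.223)³) = 1.836×10^7 Pa.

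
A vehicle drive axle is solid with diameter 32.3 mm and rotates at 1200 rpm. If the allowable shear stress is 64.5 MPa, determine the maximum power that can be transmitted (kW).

J = πd⁴/32 = π(0.0323)⁴/32 = 1.069×10^-7 m⁴.
T_max = τ_allow·J/r = 6.45×10^7 × 1.069×10^-7 / 0.0161 = 426.8 N·m.
ω = 2π·1200/60 = 125.7 rad/s, so P_max = T_max·ω = 5.363×10^4 W.

53.6 kW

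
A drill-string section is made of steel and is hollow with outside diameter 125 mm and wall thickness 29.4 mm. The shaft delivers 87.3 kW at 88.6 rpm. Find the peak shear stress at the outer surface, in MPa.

ω = 2π·88.6/60 = 9.278 rad/s, so T = P/ω = 87.3×10³ / 9.278 = 9409 N·m.
J = π(d_o⁴ − d_i⁴)/32 = π(0.125⁴ − 0.0662⁴)/32 = 2.208×10^-5 m⁴.
τ_max = T·r/J = 9409 × 0.0625 / 2.208×10^-5 = 2.663×10^7 Pa.

26.6 MPa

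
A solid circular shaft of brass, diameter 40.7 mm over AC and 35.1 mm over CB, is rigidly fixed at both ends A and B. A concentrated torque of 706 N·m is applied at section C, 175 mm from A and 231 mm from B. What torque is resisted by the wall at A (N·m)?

498 N·m

Compatibility: T_A·a/J_AC = T_B·b/J_CB with T_A + T_B = T₀.
J_AC = 2.69×10^-7 m⁴, J_CB = 1.49×10^-7 m⁴, so T_A = T₀·(J_AC/a)/((J_AC/a)+(J_CB/b)) = 497.5 N·m, T_B = 208.5 N·m.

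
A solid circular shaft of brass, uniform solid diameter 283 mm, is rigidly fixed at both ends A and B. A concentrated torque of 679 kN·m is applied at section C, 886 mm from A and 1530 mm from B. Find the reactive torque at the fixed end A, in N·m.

With uniform GJ and both ends fixed, compatibility θ_AC = θ_CB gives T_A·a = T_B·b, together with T_A + T_B = T₀.
T_A = T₀·b/(a+b) = 679000·1530/2416 = 430000 N·m; T_B = 249000 N·m.

430000 N·m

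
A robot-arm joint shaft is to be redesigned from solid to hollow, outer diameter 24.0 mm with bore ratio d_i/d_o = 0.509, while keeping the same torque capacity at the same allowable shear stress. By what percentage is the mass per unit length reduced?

Equal τ_max and T ⇒ the solid shaft needs d_s³ = d_o³(1−k⁴), so d_s = 24.0·(1−0.509⁴)^(1/3) = 23.45 mm.
Area ratio A_h/A_s = d_o²(1−k²)/d_s² = (1−k²)/(1−k⁴)^(2/3) = 0.7760.
Mass saving = 1 − 0.7760 = 22.4 %.

22.4 %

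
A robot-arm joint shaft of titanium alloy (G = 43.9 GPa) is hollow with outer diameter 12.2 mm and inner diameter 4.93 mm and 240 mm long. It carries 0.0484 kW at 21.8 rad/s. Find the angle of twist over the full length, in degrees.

0.329°

ω = 21.8 rad/s, so T = P/ω = 0.0484×10³ / 21.80 = 2.220 N·m.
J = π(d_o⁴ − d_i⁴)/32 = π(0.0122⁴ − 0.00493⁴)/32 = 2.117×10^-9 m⁴.
θ = T·L/(G·J) = 2.220 × 0.240 / (43.9×10⁹ × 2.117×10^-9) = 5.734×10^-3 rad.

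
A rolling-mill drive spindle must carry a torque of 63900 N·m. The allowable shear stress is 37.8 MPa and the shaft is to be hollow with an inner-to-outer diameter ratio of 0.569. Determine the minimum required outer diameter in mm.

213 mm

For a hollow shaft with d_i/d_o = 0.569: τ_max = 16T/(π d_o³ (1−k⁴)), so d_o = [16T/(π τ_allow (1−k⁴))]^(1/3) = [16·63900/(π·3.78×10^7·0.8952)]^(1/3) = 0.2127 m.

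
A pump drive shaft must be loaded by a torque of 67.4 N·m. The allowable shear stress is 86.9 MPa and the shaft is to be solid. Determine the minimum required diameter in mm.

15.8 mm

For a solid shaft τ_max = 16T/(πd³), so d = (16T/(π τ_allow))^(1/3) = (16·67.40/(π·8.69×10^7))^(1/3) = 0.01581 m.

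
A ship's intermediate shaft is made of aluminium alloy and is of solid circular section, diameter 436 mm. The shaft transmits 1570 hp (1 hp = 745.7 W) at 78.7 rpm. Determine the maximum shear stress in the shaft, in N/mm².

ω = 2π·78.7/60 = 8.241 rad/s, so T = P/ω = 1570×745.7 / 8.241 = 142100 N·m.
J = πd⁴/32 = π(0.436)⁴/32 = 3.548×10^-3 m⁴.
τ_max = T·r/J = 142100 × 0.218 / 3.548×10^-3 = 8.729×10^6 Pa.

8.73 N/mm²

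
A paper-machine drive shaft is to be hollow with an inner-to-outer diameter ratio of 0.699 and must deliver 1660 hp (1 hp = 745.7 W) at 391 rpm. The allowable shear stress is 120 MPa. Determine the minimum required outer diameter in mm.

119 mm

ω = 2π·391/60 = 40.95 rad/s, so T = P/ω = 1660×745.7 / 40.95 = 30230 N·m.
For a hollow shaft with d_i/d_o = 0.699: τ_max = 16T/(π d_o³ (1−k⁴)), so d_o = [16T/(π τ_allow (1−k⁴))]^(1/3) = [16·30230/(π·1.20×10^8·0.7613)]^(1/3) = 0.1190 m.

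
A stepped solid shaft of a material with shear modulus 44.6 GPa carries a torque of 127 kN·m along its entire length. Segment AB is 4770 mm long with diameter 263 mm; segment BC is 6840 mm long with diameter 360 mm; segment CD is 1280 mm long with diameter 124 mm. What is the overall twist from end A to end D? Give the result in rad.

J_AB = π(0.263)⁴/32 = 4.70×10^-4 m⁴; J_BC = π(0.360)⁴/32 = 1.65×10^-3 m⁴; J_CD = π(0.124)⁴/32 = 2.32×10^-5 m⁴.
θ = (T/G)·Σ L_i/J_i = (127000/44.6×10⁹)·(4.77/4.70×10^-4 + 6.84/1.65×10^-3 + 1.28/2.32×10^-5) = 0.1978 rad.

0.198 rad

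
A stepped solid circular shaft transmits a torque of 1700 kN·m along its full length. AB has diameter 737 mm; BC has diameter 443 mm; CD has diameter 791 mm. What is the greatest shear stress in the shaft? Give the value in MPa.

99.6 MPa

Under the same torque, τ_max = 16T/(πd³) is largest where d is smallest — segment BC (d = 443 mm).
τ_max = 16·1.700e6/(π·(0.443)³) = 9.959×10^7 Pa.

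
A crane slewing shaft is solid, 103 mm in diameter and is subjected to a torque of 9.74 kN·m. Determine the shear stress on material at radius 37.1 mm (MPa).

J = πd⁴/32 = π(0.103)⁴/32 = 1.105×10^-5 m⁴.
Shear stress varies linearly with radius: τ = T·r/J = 9740 × 0.0371 / 1.105×10^-5 = 3.270×10^7 Pa.

32.7 MPa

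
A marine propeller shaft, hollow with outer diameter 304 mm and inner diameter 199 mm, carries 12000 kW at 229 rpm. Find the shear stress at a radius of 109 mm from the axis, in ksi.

ω = 2π·229/60 = 23.98 rad/s, so T = P/ω = 12000×10³ / 23.98 = 500400 N·m.
J = π(d_o⁴ − d_i⁴)/32 = π(0.304⁴ − 0.199⁴)/32 = 6.845×10^-4 m⁴.
Shear stress varies linearly with radius: τ = T·r/J = 500400 × 0.109 / 6.845×10^-4 = 7.968×10^7 Pa.

11.6 ksi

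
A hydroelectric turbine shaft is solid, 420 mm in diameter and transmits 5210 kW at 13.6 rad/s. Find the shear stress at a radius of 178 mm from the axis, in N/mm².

22.3 N/mm²

ω = 13.6 rad/s, so T = P/ω = 5210×10³ / 13.60 = 383100 N·m.
J = πd⁴/32 = π(0.420)⁴/32 = 3.055×10^-3 m⁴.
Shear stress varies linearly with radius: τ = T·r/J = 383100 × 0.178 / 3.055×10^-3 = 2.232×10^7 Pa.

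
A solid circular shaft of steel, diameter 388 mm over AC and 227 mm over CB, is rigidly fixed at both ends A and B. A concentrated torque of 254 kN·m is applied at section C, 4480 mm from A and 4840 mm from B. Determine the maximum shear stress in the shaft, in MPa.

Compatibility: T_A·a/J_AC = T_B·b/J_CB with T_A + T_B = T₀.
J_AC = 2.22×10^-3 m⁴, J_CB = 2.61×10^-4 m⁴, so T_A = T₀·(J_AC/a)/((J_AC/a)+(J_CB/b)) = 229100 N·m, T_B = 24850 N·m.
τ in each portion: τ_AC = 2.00×10^7 Pa, τ_CB = 1.08×10^7 Pa; maximum is in AC.
τ_max = T_AC·r/J = 229100·0.194/2.22×10^-3 = 1.998×10^7 Pa.

20.0 MPa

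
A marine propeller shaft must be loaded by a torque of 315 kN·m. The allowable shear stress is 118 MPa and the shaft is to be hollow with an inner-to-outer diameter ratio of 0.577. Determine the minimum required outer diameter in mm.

For a hollow shaft with d_i/d_o = 0.577: τ_max = 16T/(π d_o³ (1−k⁴)), so d_o = [16T/(π τ_allow (1−k⁴))]^(1/3) = [16·315000/(π·1.18×10^8·0.8892)]^(1/3) = 0.2482 m.

248 mm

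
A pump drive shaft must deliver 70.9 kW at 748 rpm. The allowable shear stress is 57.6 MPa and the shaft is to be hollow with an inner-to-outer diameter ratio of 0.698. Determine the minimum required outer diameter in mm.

ω = 2π·748/60 = 78.33 rad/s, so T = P/ω = 70.9×10³ / 78.33 = 905.1 N·m.
For a hollow shaft with d_i/d_o = 0.698: τ_max = 16T/(π d_o³ (1−k⁴)), so d_o = [16T/(π τ_allow (1−k⁴))]^(1/3) = [16·905.1/(π·5.76×10^7·0.7626)]^(1/3) = 0.04717 m.

47.2 mm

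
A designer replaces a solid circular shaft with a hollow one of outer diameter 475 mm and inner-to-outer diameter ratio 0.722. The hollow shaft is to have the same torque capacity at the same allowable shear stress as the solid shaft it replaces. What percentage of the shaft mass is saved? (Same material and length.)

40.9 %

Equal τ_max and T ⇒ the solid shaft needs d_s³ = d_o³(1−k⁴), so d_s = 475·(1−0.722⁴)^(1/3) = 427.4 mm.
Area ratio A_h/A_s = d_o²(1−k²)/d_s² = (1−k²)/(1−k⁴)^(2/3) = 0.5914.
Mass saving = 1 − 0.5914 = 40.9 %.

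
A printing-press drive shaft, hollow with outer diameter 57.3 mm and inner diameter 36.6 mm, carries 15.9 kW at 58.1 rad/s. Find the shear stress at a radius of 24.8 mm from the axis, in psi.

1120 psi

ω = 58.1 rad/s, so T = P/ω = 15.9×10³ / 58.10 = 273.7 N·m.
J = π(d_o⁴ − d_i⁴)/32 = π(0.0573⁴ − 0.0366⁴)/32 = 8.822×10^-7 m⁴.
Shear stress varies linearly with radius: τ = T·r/J = 273.7 × 0.0248 / 8.822×10^-7 = 7.694×10^6 Pa.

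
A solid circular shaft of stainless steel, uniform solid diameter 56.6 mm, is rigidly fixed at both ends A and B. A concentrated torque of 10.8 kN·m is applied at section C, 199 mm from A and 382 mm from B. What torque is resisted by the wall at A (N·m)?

7100 N·m

With uniform GJ and both ends fixed, compatibility θ_AC = θ_CB gives T_A·a = T_B·b, together with T_A + T_B = T₀.
T_A = T₀·b/(a+b) = 10800·382/581.0 = 7101 N·m; T_B = 3699 N·m.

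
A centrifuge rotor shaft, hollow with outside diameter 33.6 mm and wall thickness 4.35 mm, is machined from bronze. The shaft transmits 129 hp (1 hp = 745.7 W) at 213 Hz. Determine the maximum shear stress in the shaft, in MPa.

13.8 MPa

ω = 2π·213 = 1338 rad/s, so T = P/ω = 129×745.7 / 1338 = 71.88 N·m.
J = π(d_o⁴ − d_i⁴)/32 = π(0.0336⁴ − 0.0249⁴)/32 = 8.739×10^-8 m⁴.
τ_max = T·r/J = 71.88 × 0.0168 / 8.739×10^-8 = 1.382×10^7 Pa.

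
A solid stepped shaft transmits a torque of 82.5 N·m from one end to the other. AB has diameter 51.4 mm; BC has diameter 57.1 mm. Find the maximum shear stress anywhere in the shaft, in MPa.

Under the same torque, τ_max = 16T/(πd³) is largest where d is smallest — segment AB (d = 51.4 mm).
τ_max = 16·82.50/(π·(0.0514)³) = 3.094×10^6 Pa.

3.09 MPa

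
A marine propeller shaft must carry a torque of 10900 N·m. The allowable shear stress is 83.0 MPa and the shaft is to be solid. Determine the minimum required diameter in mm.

87.5 mm

For a solid shaft τ_max = 16T/(πd³), so d = (16T/(π τ_allow))^(1/3) = (16·10900/(π·8.30×10^7))^(1/3) = 0.08745 m.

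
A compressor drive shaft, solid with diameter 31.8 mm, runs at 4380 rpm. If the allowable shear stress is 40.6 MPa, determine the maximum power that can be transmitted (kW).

118 kW

J = πd⁴/32 = π(0.0318)⁴/32 = 1.004×10^-7 m⁴.
T_max = τ_allow·J/r = 4.06×10^7 × 1.004×10^-7 / 0.0159 = 256.4 N·m.
ω = 2π·4380/60 = 458.7 rad/s, so P_max = T_max·ω = 1.176×10^5 W.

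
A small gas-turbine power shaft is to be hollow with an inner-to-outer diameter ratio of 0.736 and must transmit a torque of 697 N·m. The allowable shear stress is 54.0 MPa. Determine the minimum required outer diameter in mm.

45.3 mm

For a hollow shaft with d_i/d_o = 0.736: τ_max = 16T/(π d_o³ (1−k⁴)), so d_o = [16T/(π τ_allow (1−k⁴))]^(1/3) = [16·697.0/(π·5.40×10^7·0.7066)]^(1/3) = 0.04531 m.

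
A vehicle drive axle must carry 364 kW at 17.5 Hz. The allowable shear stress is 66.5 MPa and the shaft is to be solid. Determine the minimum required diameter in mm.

63.3 mm

ω = 2π·17.5 = 110.0 rad/s, so T = P/ω = 364×10³ / 110.0 = 3310 N·m.
For a solid shaft τ_max = 16T/(πd³), so d = (16T/(π τ_allow))^(1/3) = (16·3310/(π·6.65×10^7))^(1/3) = 0.06329 m.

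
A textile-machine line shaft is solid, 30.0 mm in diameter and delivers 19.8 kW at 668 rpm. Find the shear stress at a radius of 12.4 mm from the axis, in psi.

6400 psi

ω = 2π·668/60 = 69.95 rad/s, so T = P/ω = 19.8×10³ / 69.95 = 283.0 N·m.
J = πd⁴/32 = π(0.0300)⁴/32 = 7.952×10^-8 m⁴.
Shear stress varies linearly with radius: τ = T·r/J = 283.0 × 0.0124 / 7.952×10^-8 = 4.414×10^7 Pa.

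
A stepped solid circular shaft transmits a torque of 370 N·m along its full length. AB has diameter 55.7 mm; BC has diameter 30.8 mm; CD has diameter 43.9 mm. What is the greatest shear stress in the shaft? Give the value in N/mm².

Under the same torque, τ_max = 16T/(πd³) is largest where d is smallest — segment BC (d = 30.8 mm).
τ_max = 16·370.0/(π·(0.0308)³) = 6.449×10^7 Pa.

64.5 N/mm²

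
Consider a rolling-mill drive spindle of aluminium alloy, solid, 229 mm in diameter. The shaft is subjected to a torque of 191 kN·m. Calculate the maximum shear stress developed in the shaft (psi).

J = πd⁴/32 = π(0.229)⁴/32 = 2.700×10^-4 m⁴.
τ_max = T·r/J = 191000 × 0.115 / 2.700×10^-4 = 8.100×10^7 Pa.

11700 psi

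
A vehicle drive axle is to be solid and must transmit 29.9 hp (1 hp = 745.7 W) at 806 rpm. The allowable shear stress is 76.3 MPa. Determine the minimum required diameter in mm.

ω = 2π·806/60 = 84.40 rad/s, so T = P/ω = 29.9×745.7 / 84.40 = 264.2 N·m.
For a solid shaft τ_max = 16T/(πd³), so d = (16T/(π τ_allow))^(1/3) = (16·264.2/(π·7.63×10^7))^(1/3) = 0.02603 m.

26.0 mm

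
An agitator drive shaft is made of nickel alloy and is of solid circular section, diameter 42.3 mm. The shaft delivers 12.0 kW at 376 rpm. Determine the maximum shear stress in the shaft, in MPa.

20.5 MPa

ω = 2π·376/60 = 39.37 rad/s, so T = P/ω = 12.0×10³ / 39.37 = 304.8 N·m.
J = πd⁴/32 = π(0.0423)⁴/32 = 3.143×10^-7 m⁴.
τ_max = T·r/J = 304.8 × 0.0211 / 3.143×10^-7 = 2.051×10^7 Pa.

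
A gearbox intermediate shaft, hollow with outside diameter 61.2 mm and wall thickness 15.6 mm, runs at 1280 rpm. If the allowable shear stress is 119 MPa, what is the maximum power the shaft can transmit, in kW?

676 kW

J = π(d_o⁴ − d_i⁴)/32 = π(0.0612⁴ − 0.0300⁴)/32 = 1.298×10^-6 m⁴.
T_max = τ_allow·J/r = 1.19×10^8 × 1.298×10^-6 / 0.0306 = 5047 N·m.
ω = 2π·1280/60 = 134.0 rad/s, so P_max = T_max·ω = 6.765×10^5 W.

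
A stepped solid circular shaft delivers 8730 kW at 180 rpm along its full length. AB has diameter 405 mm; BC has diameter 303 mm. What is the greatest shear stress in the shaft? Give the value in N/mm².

84.8 N/mm²

ω = 2π·180/60 = 18.85 rad/s, so T = P/ω = 8730×10³ / 18.85 = 463100 N·m.
Under the same torque, τ_max = 16T/(πd³) is largest where d is smallest — segment BC (d = 303 mm).
τ_max = 16·463100/(π·(0.303)³) = 8.479×10^7 Pa.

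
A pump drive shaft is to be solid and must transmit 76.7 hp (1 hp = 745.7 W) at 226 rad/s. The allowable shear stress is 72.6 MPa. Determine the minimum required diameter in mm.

26.1 mm

ω = 226 rad/s, so T = P/ω = 76.7×745.7 / 226.0 = 253.1 N·m.
For a solid shaft τ_max = 16T/(πd³), so d = (16T/(π τ_allow))^(1/3) = (16·253.1/(π·7.26×10^7))^(1/3) = 0.02609 m.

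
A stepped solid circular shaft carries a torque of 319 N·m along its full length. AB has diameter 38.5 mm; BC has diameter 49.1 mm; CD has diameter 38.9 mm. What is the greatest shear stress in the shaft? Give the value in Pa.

2.85e7 Pa

Under the same torque, τ_max = 16T/(πd³) is largest where d is smallest — segment AB (d = 38.5 mm).
τ_max = 16·319.0/(π·(0.0385)³) = 2.847×10^7 Pa.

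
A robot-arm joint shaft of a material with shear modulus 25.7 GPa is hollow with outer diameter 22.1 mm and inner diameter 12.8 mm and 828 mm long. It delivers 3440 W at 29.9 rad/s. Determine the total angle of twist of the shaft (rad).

0.178 rad

ω = 29.9 rad/s, so T = P/ω = 3440 / 29.90 = 115.1 N·m.
J = π(d_o⁴ − d_i⁴)/32 = π(0.0221⁴ − 0.0128⁴)/32 = 2.078×10^-8 m⁴.
θ = T·L/(G·J) = 115.1 × 0.828 / (25.7×10⁹ × 2.078×10^-8) = 0.1783 rad.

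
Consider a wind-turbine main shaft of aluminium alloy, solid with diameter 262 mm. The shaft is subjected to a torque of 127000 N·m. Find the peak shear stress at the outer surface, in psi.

5220 psi

J = πd⁴/32 = π(0.262)⁴/32 = 4.626×10^-4 m⁴.
τ_max = T·r/J = 127000 × 0.131 / 4.626×10^-4 = 3.596×10^7 Pa.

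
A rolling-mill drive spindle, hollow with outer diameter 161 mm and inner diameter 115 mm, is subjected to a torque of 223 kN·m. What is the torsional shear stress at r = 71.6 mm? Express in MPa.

327 MPa

J = π(d_o⁴ − d_i⁴)/32 = π(0.161⁴ − 0.115⁴)/32 = 4.879×10^-5 m⁴.
Shear stress varies linearly with radius: τ = T·r/J = 223000 × 0.0716 / 4.879×10^-5 = 3.272×10^8 Pa.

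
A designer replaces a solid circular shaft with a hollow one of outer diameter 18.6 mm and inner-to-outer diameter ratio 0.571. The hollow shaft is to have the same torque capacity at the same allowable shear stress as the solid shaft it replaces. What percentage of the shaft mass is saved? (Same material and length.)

27.4 %

Equal τ_max and T ⇒ the solid shaft needs d_s³ = d_o³(1−k⁴), so d_s = 18.6·(1−0.571⁴)^(1/3) = 17.92 mm.
Area ratio A_h/A_s = d_o²(1−k²)/d_s² = (1−k²)/(1−k⁴)^(2/3) = 0.7264.
Mass saving = 1 − 0.7264 = 27.4 %.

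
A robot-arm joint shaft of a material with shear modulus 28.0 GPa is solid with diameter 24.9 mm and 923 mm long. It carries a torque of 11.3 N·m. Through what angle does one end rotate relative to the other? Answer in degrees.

J = πd⁴/32 = π(0.0249)⁴/32 = 3.774×10^-8 m⁴.
θ = T·L/(G·J) = 11.30 × 0.923 / (28.0×10⁹ × 3.774×10^-8) = 9.870×10^-3 rad.

0.566°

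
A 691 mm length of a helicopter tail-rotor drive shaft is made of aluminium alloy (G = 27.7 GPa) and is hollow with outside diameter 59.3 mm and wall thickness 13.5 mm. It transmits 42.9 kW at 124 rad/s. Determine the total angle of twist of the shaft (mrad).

ω = 124 rad/s, so T = P/ω = 42.9×10³ / 124.0 = 346.0 N·m.
J = π(d_o⁴ − d_i⁴)/32 = π(0.0593⁴ − 0.0323⁴)/32 = 1.107×10^-6 m⁴.
θ = T·L/(G·J) = 346.0 × 0.691 / (27.7×10⁹ × 1.107×10^-6) = 7.795×10^-3 rad.

7.80 mrad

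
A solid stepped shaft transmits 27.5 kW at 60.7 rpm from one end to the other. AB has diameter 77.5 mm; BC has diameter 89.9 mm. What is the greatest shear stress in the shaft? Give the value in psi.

6870 psi

ω = 2π·60.7/60 = 6.356 rad/s, so T = P/ω = 27.5×10³ / 6.356 = 4326 N·m.
Under the same torque, τ_max = 16T/(πd³) is largest where d is smallest — segment AB (d = 77.5 mm).
τ_max = 16·4326/(π·(0.0775)³) = 4.733×10^7 Pa.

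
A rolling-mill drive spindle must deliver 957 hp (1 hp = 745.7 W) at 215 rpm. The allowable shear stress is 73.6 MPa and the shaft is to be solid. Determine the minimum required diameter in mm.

130 mm

ω = 2π·215/60 = 22.51 rad/s, so T = P/ω = 957×745.7 / 22.51 = 31700 N·m.
For a solid shaft τ_max = 16T/(πd³), so d = (16T/(π τ_allow))^(1/3) = (16·31700/(π·7.36×10^7))^(1/3) = 0.1299 m.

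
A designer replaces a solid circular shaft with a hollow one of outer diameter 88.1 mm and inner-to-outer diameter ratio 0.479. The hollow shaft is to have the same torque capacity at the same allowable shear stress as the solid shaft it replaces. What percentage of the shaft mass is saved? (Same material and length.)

Equal τ_max and T ⇒ the solid shaft needs d_s³ = d_o³(1−k⁴), so d_s = 88.1·(1−0.479⁴)^(1/3) = 86.53 mm.
Area ratio A_h/A_s = d_o²(1−k²)/d_s² = (1−k²)/(1−k⁴)^(2/3) = 0.7988.
Mass saving = 1 − 0.7988 = 20.1 %.

20.1 %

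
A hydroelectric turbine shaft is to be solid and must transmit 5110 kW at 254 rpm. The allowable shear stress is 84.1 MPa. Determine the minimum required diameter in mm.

227 mm

ω = 2π·254/60 = 26.60 rad/s, so T = P/ω = 5110×10³ / 26.60 = 192100 N·m.
For a solid shaft τ_max = 16T/(πd³), so d = (16T/(π τ_allow))^(1/3) = (16·192100/(π·8.41×10^7))^(1/3) = 0.2266 m.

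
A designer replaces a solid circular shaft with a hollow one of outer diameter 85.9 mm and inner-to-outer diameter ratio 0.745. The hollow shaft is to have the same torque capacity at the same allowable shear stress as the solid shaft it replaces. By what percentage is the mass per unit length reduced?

Equal τ_max and T ⇒ the solid shaft needs d_s³ = d_o³(1−k⁴), so d_s = 85.9·(1−0.745⁴)^(1/3) = 75.98 mm.
Area ratio A_h/A_s = d_o²(1−k²)/d_s² = (1−k²)/(1−k⁴)^(2/3) = 0.5688.
Mass saving = 1 − 0.5688 = 43.1 %.

43.1 %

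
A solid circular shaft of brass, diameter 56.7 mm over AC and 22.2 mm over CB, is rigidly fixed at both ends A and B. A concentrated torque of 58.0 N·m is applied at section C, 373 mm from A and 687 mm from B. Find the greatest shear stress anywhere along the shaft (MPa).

Compatibility: T_A·a/J_AC = T_B·b/J_CB with T_A + T_B = T₀.
J_AC = 1.01×10^-6 m⁴, J_CB = 2.38×10^-8 m⁴, so T_A = T₀·(J_AC/a)/((J_AC/a)+(J_CB/b)) = 57.27 N·m, T_B = 0.7307 N·m.
τ in each portion: τ_AC = 1.60×10^6 Pa, τ_CB = 3.40×10^5 Pa; maximum is in AC.
τ_max = T_AC·r/J = 57.27·0.0284/1.01×10^-6 = 1.600×10^6 Pa.

1.60 MPa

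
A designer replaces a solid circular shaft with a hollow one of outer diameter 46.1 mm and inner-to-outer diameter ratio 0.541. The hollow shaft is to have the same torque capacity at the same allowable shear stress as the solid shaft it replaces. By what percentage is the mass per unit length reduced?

24.9 %

Equal τ_max and T ⇒ the solid shaft needs d_s³ = d_o³(1−k⁴), so d_s = 46.1·(1−0.541⁴)^(1/3) = 44.74 mm.
Area ratio A_h/A_s = d_o²(1−k²)/d_s² = (1−k²)/(1−k⁴)^(2/3) = 0.7508.
Mass saving = 1 − 0.7508 = 24.9 %.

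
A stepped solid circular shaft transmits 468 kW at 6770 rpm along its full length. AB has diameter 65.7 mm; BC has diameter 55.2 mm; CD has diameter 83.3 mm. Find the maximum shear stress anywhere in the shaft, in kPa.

20000 kPa

ω = 2π·6770/60 = 709.0 rad/s, so T = P/ω = 468×10³ / 709.0 = 660.1 N·m.
Under the same torque, τ_max = 16T/(πd³) is largest where d is smallest — segment BC (d = 55.2 mm).
τ_max = 16·660.1/(π·(0.0552)³) = 1.999×10^7 Pa.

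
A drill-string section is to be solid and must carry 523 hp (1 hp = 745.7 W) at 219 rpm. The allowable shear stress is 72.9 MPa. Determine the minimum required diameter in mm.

106 mm

ω = 2π·219/60 = 22.93 rad/s, so T = P/ω = 523×745.7 / 22.93 = 17010 N·m.
For a solid shaft τ_max = 16T/(πd³), so d = (16T/(π τ_allow))^(1/3) = (16·17010/(π·7.29×10^7))^(1/3) = 0.1059 m.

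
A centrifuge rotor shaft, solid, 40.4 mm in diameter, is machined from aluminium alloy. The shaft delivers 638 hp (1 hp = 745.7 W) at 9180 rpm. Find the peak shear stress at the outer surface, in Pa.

3.82e7 Pa

ω = 2π·9180/60 = 961.3 rad/s, so T = P/ω = 638×745.7 / 961.3 = 494.9 N·m.
J = πd⁴/32 = π(0.0404)⁴/32 = 2.615×10^-7 m⁴.
τ_max = T·r/J = 494.9 × 0.0202 / 2.615×10^-7 = 3.822×10^7 Pa.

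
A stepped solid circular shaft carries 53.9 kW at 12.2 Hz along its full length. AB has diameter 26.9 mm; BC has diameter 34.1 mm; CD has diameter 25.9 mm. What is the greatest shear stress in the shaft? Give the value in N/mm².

ω = 2π·12.2 = 76.65 rad/s, so T = P/ω = 53.9×10³ / 76.65 = 703.2 N·m.
Under the same torque, τ_max = 16T/(πd³) is largest where d is smallest — segment CD (d = 25.9 mm).
τ_max = 16·703.2/(π·(0.0259)³) = 2.061×10^8 Pa.

206 N/mm²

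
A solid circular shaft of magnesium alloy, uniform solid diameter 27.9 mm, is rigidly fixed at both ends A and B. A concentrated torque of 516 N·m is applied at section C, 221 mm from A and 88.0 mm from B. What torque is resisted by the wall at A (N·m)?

147 N·m

With uniform GJ and both ends fixed, compatibility θ_AC = θ_CB gives T_A·a = T_B·b, together with T_A + T_B = T₀.
T_A = T₀·b/(a+b) = 516.0·88.0/309.0 = 147.0 N·m; T_B = 369.0 N·m.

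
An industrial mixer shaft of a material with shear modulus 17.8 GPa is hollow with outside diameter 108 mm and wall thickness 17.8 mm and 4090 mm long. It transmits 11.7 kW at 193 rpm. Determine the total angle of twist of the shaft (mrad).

ω = 2π·193/60 = 20.21 rad/s, so T = P/ω = 11.7×10³ / 20.21 = 578.9 N·m.
J = π(d_o⁴ − d_i⁴)/32 = π(0.108⁴ − 0.0724⁴)/32 = 1.066×10^-5 m⁴.
θ = T·L/(G·J) = 578.9 × 4.09 / (17.8×10⁹ × 1.066×10^-5) = 0.01248 rad.

12.5 mrad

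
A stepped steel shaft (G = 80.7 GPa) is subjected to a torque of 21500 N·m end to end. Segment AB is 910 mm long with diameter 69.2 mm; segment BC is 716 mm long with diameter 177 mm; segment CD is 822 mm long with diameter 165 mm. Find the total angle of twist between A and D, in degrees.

J_AB = π(0.0692)⁴/32 = 2.25×10^-6 m⁴; J_BC = π(0.177)⁴/32 = 9.64×10^-5 m⁴; J_CD = π(0.165)⁴/32 = 7.28×10^-5 m⁴.
θ = (T/G)·Σ L_i/J_i = (21500/80.7×10⁹)·(0.910/2.25×10^-6 + 0.716/9.64×10^-5 + 0.822/7.28×10^-5) = 0.1127 rad.

6.46°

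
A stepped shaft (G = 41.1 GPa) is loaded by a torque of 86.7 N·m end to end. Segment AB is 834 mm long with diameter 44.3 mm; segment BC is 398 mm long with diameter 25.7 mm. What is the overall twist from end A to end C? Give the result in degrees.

1.39°

J_AB = π(0.0443)⁴/32 = 3.78×10^-7 m⁴; J_BC = π(0.0257)⁴/32 = 4.28×10^-8 m⁴.
θ = (T/G)·Σ L_i/J_i = (86.70/41.1×10⁹)·(0.834/3.78×10^-7 + 0.398/4.28×10^-8) = 0.02426 rad.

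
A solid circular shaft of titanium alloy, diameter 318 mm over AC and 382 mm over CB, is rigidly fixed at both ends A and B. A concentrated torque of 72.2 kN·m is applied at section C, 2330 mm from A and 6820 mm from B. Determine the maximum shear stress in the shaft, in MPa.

6.68 MPa

Compatibility: T_A·a/J_AC = T_B·b/J_CB with T_A + T_B = T₀.
J_AC = 1.00×10^-3 m⁴, J_CB = 2.09×10^-3 m⁴, so T_A = T₀·(J_AC/a)/((J_AC/a)+(J_CB/b)) = 42190 N·m, T_B = 30010 N·m.
τ in each portion: τ_AC = 6.68×10^6 Pa, τ_CB = 2.74×10^6 Pa; maximum is in AC.
τ_max = T_AC·r/J = 42190·0.159/1.00×10^-3 = 6.681×10^6 Pa.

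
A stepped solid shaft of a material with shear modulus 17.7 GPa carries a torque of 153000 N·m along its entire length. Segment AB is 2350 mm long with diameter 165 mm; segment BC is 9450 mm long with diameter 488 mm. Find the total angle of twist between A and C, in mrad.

294 mrad

J_AB = π(0.165)⁴/32 = 7.28×10^-5 m⁴; J_BC = π(0.488)⁴/32 = 5.57×10^-3 m⁴.
θ = (T/G)·Σ L_i/J_i = (153000/17.7×10⁹)·(2.35/7.28×10^-5 + 9.45/5.57×10^-3) = 0.2938 rad.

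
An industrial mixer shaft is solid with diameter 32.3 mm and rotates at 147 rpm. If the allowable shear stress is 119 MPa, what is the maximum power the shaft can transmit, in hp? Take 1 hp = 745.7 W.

16.3 hp

J = πd⁴/32 = π(0.0323)⁴/32 = 1.069×10^-7 m⁴.
T_max = τ_allow·J/r = 1.19×10^8 × 1.069×10^-7 / 0.0161 = 787.4 N·m.
ω = 2π·147/60 = 15.39 rad/s, so P_max = T_max·ω = 1.212×10^4 W.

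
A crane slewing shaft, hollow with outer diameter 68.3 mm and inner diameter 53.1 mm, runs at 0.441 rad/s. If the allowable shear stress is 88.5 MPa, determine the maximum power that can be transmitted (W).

1550 W

J = π(d_o⁴ − d_i⁴)/32 = π(0.0683⁴ − 0.0531⁴)/32 = 1.356×10^-6 m⁴.
T_max = τ_allow·J/r = 8.85×10^7 × 1.356×10^-6 / 0.0341 = 3514 N·m.
ω = 0.441 rad/s, so P_max = T_max·ω = 1550 W.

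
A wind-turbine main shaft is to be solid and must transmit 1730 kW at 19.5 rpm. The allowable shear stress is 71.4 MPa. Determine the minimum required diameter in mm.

392 mm

ω = 2π·19.5/60 = 2.042 rad/s, so T = P/ω = 1730×10³ / 2.042 = 847200 N·m.
For a solid shaft τ_max = 16T/(πd³), so d = (16T/(π τ_allow))^(1/3) = (16·847200/(π·7.14×10^7))^(1/3) = 0.3924 m.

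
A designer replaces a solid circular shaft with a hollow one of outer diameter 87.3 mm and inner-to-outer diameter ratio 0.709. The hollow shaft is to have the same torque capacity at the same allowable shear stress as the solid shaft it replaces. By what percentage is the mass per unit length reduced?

Equal τ_max and T ⇒ the solid shaft needs d_s³ = d_o³(1−k⁴), so d_s = 87.3·(1−0.709⁴)^(1/3) = 79.22 mm.
Area ratio A_h/A_s = d_o²(1−k²)/d_s² = (1−k²)/(1−k⁴)^(2/3) = 0.6039.
Mass saving = 1 − 0.6039 = 39.6 %.

39.6 %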